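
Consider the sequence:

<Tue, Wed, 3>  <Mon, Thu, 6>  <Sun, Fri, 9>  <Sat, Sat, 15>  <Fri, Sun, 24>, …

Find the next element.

First day: runs backward through the weekdays Mon→Sun, so Tue, Mon, Sun, Sat, Fri → Thu.
Second day: runs through the weekdays Mon→Sun, so Wed, Thu, Fri, Sat, Sun → Mon.
Third slot — each term is the sum of the two before it: 3, 6, 9, 15, 24 → 39.
So the next element is <Thu, Mon, 39>.

<Thu, Mon, 39>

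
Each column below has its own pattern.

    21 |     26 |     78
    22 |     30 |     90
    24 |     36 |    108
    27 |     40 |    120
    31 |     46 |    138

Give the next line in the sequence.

First component — differences are 1, 2, 3, … (increasing by 1 each time): 21, 22, 24, 27, 31 → 36.
Second component — alternating steps +4, +6, +4, +6, …: 26, 30, 36, 40, 46 → 50.
For the third component, always 3 × the second component: 78, 90, 108, 120, 138 → 150.
Combining the parts gives 36  50  150.

36  50  150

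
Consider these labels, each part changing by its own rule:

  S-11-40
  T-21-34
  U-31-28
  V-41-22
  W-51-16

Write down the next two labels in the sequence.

X-61-10, Y-71-4

Letter goes S, T, U, V, W → X → Y (letters move forward 1 place in the alphabet).
Second component goes 11, 21, 31, 41, 51 → 61 → 71 (+10 each step).
Third component: −6 each step, so 40, 34, 28, 22, 16 → 10 → 4.
So the next two labels are X-61-10 and Y-71-4.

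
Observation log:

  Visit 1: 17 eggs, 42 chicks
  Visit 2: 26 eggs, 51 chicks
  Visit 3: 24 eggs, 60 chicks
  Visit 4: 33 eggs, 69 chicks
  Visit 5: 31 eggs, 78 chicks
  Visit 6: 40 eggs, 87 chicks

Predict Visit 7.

Eggs: 17, 26, 24, 33, 31, 40 → 38 (alternating steps +9, −2, +9, −2, …).
Chicks: +9 each step, so 42, 51, 60, 69, 78, 87 → 96.
Putting it together: 38 eggs, 96 chicks.

38 eggs, 96 chicks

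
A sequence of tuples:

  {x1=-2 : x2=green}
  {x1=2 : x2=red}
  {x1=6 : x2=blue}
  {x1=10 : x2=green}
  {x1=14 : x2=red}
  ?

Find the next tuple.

For the x1, +4 each step: -2, 2, 6, 10, 14 → 18.
X2: repeats green → red → blue; green, red, blue, green, red → blue.
Putting it together: {x1=18 : x2=blue}.

{x1=18 : x2=blue}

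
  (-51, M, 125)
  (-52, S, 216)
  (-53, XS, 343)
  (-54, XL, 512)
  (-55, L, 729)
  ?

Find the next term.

First slot — −1 each step: -51, -52, -53, -54, -55 → -56.
Size — runs backward through clothing sizes XS→XL: M, S, XS, XL, L → M.
Third slot: perfect cubes: 5³, 6³, 7³, …, so 125, 216, 343, 512, 729 → 1000.
Putting it together: (-56, M, 1000).

(-56, M, 1000)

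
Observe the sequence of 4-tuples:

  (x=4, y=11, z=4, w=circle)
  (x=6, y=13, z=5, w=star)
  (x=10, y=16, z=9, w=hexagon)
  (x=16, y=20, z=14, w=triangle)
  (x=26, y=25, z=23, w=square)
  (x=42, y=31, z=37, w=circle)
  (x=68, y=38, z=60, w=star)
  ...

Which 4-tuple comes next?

X: each term is the sum of the two before it, so 4, 6, 10, 16, 26, 42, 68 → 110.
Y: differences are 2, 3, 4, … (increasing by 1 each time), so 11, 13, 16, 20, 25, 31, 38 → 46.
For the z, each term is the sum of the two before it: 4, 5, 9, 14, 23, 37, 60 → 97.
For the w, repeats circle → star → hexagon → triangle → square: circle, star, hexagon, triangle, square, circle, star → hexagon.
Putting it together: (x=110, y=46, z=97, w=hexagon).

(x=110, y=46, z=97, w=hexagon)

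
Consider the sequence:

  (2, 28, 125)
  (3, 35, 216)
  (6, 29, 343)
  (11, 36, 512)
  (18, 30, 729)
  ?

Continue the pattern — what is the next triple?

(27, 37, 1000)

First value: differences are 1, 3, 5, … (increasing by 2 each time), so 2, 3, 6, 11, 18 → 27.
Second value: 28, 35, 29, 36, 30 → 37 (alternating steps +7, −6, +7, −6, …).
Third value goes 125, 216, 343, 512, 729 → 1000 (perfect cubes: 5³, 6³, 7³, …).
Combining the parts gives (27, 37, 1000).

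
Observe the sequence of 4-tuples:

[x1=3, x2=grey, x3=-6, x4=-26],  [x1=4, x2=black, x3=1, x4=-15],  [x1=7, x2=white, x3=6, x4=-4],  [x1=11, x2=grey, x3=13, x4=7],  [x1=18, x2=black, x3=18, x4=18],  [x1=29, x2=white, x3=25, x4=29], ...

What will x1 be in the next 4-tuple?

X1 — each term is the sum of the two before it: 3, 4, 7, 11, 18, 29 → 47.

47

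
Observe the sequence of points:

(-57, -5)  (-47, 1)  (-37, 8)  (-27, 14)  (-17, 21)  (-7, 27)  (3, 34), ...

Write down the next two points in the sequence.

(13, 40), (23, 47)

For the first value, +10 each step: -57, -47, -37, -27, -17, -7, 3 → 13 → 23.
Second value — alternating steps +6, +7, +6, +7, …: -5, 1, 8, 14, 21, 27, 34 → 40 → 47.
Putting the parts together: (13, 40) and then (23, 47).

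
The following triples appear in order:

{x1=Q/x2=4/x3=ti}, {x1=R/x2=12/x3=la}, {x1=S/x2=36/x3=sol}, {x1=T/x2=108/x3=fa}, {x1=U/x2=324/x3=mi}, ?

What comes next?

{x1=V/x2=972/x3=re}

X1: letters move forward 1 place in the alphabet; Q, R, S, T, U → V.
X2: ×3 each step; 4, 12, 36, 108, 324 → 972.
X3: ti, la, sol, fa, mi → re (runs backward through the solfège scale do→ti).
So the next triple is {x1=V/x2=972/x3=re}.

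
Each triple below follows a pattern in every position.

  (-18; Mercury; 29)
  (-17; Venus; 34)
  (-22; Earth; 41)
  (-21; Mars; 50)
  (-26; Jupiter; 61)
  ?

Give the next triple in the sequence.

For the first component, alternating steps +1, −5, +1, −5, …: -18, -17, -22, -21, -26 → -25.
For the planet, runs through the planets Mercury→Neptune: Mercury, Venus, Earth, Mars, Jupiter → Saturn.
Third component — differences are 5, 7, 9, … (increasing by 2 each time): 29, 34, 41, 50, 61 → 74.
Putting it together: (-25; Saturn; 74).

(-25; Saturn; 74)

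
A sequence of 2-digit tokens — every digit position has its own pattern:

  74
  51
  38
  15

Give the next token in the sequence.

First digit: 7, 5, 3, 1 → 9 (−2 each step, mod 10).
For the second digit, −3 each step, mod 10: 4, 1, 8, 5 → 2.
So the next token is 92.

92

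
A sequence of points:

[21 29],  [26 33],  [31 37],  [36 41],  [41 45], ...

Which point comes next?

First part: +5 each step; 21, 26, 31, 36, 41 → 46.
For the second part, +4 each step: 29, 33, 37, 41, 45 → 49.
Combining the parts gives [46 49].

[46 49]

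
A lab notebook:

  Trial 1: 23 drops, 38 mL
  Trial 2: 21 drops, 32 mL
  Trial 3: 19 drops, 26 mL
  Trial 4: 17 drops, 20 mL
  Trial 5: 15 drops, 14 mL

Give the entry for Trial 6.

Drops: −2 each step, so 23, 21, 19, 17, 15 → 13.
For the mL, −6 each step: 38, 32, 26, 20, 14 → 8.
Combining the parts gives 13 drops, 8 mL.

13 drops, 8 mL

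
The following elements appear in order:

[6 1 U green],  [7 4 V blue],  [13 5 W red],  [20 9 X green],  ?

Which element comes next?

[33 14 Y blue]

First slot — each term is the sum of the two before it: 6, 7, 13, 20 → 33.
Second slot — each term is the sum of the two before it: 1, 4, 5, 9 → 14.
Letter goes U, V, W, X → Y (letters move forward 1 place in the alphabet).
For the colour, repeats green → blue → red: green, blue, red, green → blue.
Putting it together: [33 14 Y blue].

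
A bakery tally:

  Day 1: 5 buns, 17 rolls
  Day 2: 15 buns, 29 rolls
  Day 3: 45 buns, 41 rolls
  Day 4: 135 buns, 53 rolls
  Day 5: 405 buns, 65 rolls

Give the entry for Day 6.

For the buns, ×3 each step: 5, 15, 45, 135, 405 → 1215.
Rolls goes 17, 29, 41, 53, 65 → 77 (+12 each step).
Putting it together: 1215 buns, 77 rolls.

1215 buns, 77 rolls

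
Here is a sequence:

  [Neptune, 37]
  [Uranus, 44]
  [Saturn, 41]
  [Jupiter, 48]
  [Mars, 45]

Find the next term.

[Earth, 52]

Planet: runs backward through the planets Mercury→Neptune; Neptune, Uranus, Saturn, Jupiter, Mars → Earth.
Second slot: 37, 44, 41, 48, 45 → 52 (alternating steps +7, −3, +7, −3, …).
Combining the parts gives [Earth, 52].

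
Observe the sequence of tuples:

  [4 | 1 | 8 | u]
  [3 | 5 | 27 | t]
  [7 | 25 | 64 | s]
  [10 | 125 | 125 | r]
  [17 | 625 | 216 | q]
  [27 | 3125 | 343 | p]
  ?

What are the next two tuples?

First value — each term is the sum of the two before it: 4, 3, 7, 10, 17, 27 → 44 → 71.
Second value: ×5 each step, so 1, 5, 25, 125, 625, 3125 → 15625 → 78125.
Third value: perfect cubes: 2³, 3³, 4³, …; 8, 27, 64, 125, 216, 343 → 512 → 729.
Letter: u, t, s, r, q, p → o → n (letters move back 1 place in the alphabet).
Putting the parts together: [44 | 15625 | 512 | o] and then [71 | 78125 | 729 | n].

[44 | 15625 | 512 | o], [71 | 78125 | 729 | n]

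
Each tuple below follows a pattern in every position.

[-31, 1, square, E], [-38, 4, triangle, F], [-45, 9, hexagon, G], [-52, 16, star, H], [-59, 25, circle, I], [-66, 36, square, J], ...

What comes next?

[-73, 49, triangle, K]

First slot goes -31, -38, -45, -52, -59, -66 → -73 (−7 each step).
Second slot: perfect squares: 1², 2², 3², …, so 1, 4, 9, 16, 25, 36 → 49.
Shape — repeats square → triangle → hexagon → star → circle: square, triangle, hexagon, star, circle, square → triangle.
For the letter, letters move forward 1 place in the alphabet: E, F, G, H, I, J → K.
Combining the parts gives [-73, 49, triangle, K].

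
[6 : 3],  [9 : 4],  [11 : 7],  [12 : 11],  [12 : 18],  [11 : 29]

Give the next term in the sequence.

First value — differences are 3, 2, 1, … (decreasing by 1 each time): 6, 9, 11, 12, 12, 11 → 9.
Second value: 3, 4, 7, 11, 18, 29 → 47 (each term is the sum of the two before it).
Putting it together: [9 : 47].

[9 : 47]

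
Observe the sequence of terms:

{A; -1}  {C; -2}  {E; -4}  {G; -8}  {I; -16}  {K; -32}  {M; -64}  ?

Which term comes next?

{O; -128}

Letter — letters move forward 2 places in the alphabet: A, C, E, G, I, K, M → O.
Second component: ×2 each step, so -1, -2, -4, -8, -16, -32, -64 → -128.
Combining the parts gives {O; -128}.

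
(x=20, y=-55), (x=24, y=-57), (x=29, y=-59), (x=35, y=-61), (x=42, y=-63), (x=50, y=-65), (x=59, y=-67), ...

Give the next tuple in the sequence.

For the x, differences are 4, 5, 6, … (increasing by 1 each time): 20, 24, 29, 35, 42, 50, 59 → 69.
Y: -55, -57, -59, -61, -63, -65, -67 → -69 (−2 each step).
Putting it together: (x=69, y=-69).

(x=69, y=-69)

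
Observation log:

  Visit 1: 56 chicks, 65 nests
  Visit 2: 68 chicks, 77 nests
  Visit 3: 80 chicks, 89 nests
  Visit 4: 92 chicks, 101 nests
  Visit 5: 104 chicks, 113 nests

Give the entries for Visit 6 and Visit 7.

Chicks: +12 each step, so 56, 68, 80, 92, 104 → 116 → 128.
Nests goes 65, 77, 89, 101, 113 → 125 → 137 (always 9 more than the chicks).
Putting the parts together: 116 chicks, 125 nests and then 128 chicks, 137 nests.

116 chicks, 125 nests; 128 chicks, 137 nests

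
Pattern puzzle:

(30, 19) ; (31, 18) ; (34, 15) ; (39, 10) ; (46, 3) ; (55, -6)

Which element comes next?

(66, -17)

First coordinate — differences are 1, 3, 5, … (increasing by 2 each time): 30, 31, 34, 39, 46, 55 → 66.
Second coordinate: together with the first coordinate always sums to 49, so 19, 18, 15, 10, 3, -6 → -17.
Combining the parts gives (66, -17).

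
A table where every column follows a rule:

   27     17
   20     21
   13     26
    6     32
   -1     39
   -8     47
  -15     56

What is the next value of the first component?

-22

First component: 27, 20, 13, 6, -1, -8, -15 → -22 (−7 each step).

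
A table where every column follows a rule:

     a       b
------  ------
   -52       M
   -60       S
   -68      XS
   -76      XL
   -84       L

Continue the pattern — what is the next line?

-92  M

Column a: −8 each step; -52, -60, -68, -76, -84 → -92.
Column b: M, S, XS, XL, L → M (runs backward through clothing sizes XS→XL).
Putting it together: -92  M.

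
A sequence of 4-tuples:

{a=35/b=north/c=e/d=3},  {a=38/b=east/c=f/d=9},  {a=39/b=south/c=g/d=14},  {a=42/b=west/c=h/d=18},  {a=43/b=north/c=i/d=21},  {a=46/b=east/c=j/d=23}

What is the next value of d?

24

A: alternating steps +3, +1, +3, +1, …; 35, 38, 39, 42, 43, 46 → 47.
B: north, east, south, west, north, east → south (repeats north → east → south → west).
C: letters move forward 1 place in the alphabet, so e, f, g, h, i, j → k.
D — differences are 6, 5, 4, … (decreasing by 1 each time): 3, 9, 14, 18, 21, 23 → 24.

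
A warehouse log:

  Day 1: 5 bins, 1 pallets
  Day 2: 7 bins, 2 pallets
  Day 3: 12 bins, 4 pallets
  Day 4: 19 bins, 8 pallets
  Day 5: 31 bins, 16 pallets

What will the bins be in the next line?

50

Bins — each term is the sum of the two before it: 5, 7, 12, 19, 31 → 50.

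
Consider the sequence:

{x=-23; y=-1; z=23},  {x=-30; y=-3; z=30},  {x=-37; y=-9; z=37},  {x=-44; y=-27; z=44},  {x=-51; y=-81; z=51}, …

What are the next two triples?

{x=-58; y=-243; z=58}, {x=-65; y=-729; z=65}

X — −7 each step: -23, -30, -37, -44, -51 → -58 → -65.
Y: ×3 each step, so -1, -3, -9, -27, -81 → -243 → -729.
Z — always the negative of the x: 23, 30, 37, 44, 51 → 58 → 65.
Putting the parts together: {x=-58; y=-243; z=58} and then {x=-65; y=-729; z=65}.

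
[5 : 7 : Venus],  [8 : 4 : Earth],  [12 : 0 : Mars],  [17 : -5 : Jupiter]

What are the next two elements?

First slot: differences are 3, 4, 5, … (increasing by 1 each time); 5, 8, 12, 17 → 23 → 30.
Second slot — together with the first slot always sums to 12: 7, 4, 0, -5 → -11 → -18.
Planet: runs through the planets Mercury→Neptune; Venus, Earth, Mars, Jupiter → Saturn → Uranus.
Putting the parts together: [23 : -11 : Saturn] and then [30 : -18 : Uranus].

[23 : -11 : Saturn], [30 : -18 : Uranus]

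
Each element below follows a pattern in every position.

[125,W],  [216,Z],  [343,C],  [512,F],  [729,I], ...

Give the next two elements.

[1000,L], [1331,O]

First coordinate goes 125, 216, 343, 512, 729 → 1000 → 1331 (perfect cubes: 5³, 6³, 7³, …).
Letter — letters move forward 3 places in the alphabet, wrapping Z→A: W, Z, C, F, I → L → O.
So the next two elements are [1000,L] and [1331,O].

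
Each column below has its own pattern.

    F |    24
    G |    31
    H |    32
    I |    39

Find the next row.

Letter goes F, G, H, I → J (letters move forward 1 place in the alphabet).
Second component: alternating steps +7, +1, +7, +1, …, so 24, 31, 32, 39 → 40.
Combining the parts gives J  40.

J  40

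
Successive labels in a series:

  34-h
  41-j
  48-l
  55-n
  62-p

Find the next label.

First component goes 34, 41, 48, 55, 62 → 69 (+7 each step).
Letter goes h, j, l, n, p → r (letters move forward 2 places in the alphabet).
Combining the parts gives 69-r.

69-r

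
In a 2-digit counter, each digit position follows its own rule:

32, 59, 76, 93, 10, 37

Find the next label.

First digit: +2 each step, mod 10, so 3, 5, 7, 9, 1, 3 → 5.
Second digit: 2, 9, 6, 3, 0, 7 → 4 (−3 each step, mod 10).
So the next label is 54.

54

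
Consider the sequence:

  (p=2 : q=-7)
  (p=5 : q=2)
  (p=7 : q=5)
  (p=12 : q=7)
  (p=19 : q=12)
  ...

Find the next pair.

P: 2, 5, 7, 12, 19 → 31 (each term is the sum of the two before it).
For the q, always the previous value of the p: -7, 2, 5, 7, 12 → 19.
So the next pair is (p=31 : q=19).

(p=31 : q=19)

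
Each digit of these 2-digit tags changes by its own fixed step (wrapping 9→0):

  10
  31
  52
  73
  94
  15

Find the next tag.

36

First digit — +2 each step, mod 10: 1, 3, 5, 7, 9, 1 → 3.
Second digit goes 0, 1, 2, 3, 4, 5 → 6 (+1 each step, mod 10).
So the next tag is 36.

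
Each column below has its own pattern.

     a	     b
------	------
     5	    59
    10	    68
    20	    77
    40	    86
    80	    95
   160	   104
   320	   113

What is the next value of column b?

122

Column b — +9 each step: 59, 68, 77, 86, 95, 104, 113 → 122.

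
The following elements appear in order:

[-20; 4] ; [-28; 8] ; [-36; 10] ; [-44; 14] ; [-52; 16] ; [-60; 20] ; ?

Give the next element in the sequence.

First value: −8 each step; -20, -28, -36, -44, -52, -60 → -68.
Second value goes 4, 8, 10, 14, 16, 20 → 22 (alternating steps +4, +2, +4, +2, …).
Combining the parts gives [-68; 22].

[-68; 22]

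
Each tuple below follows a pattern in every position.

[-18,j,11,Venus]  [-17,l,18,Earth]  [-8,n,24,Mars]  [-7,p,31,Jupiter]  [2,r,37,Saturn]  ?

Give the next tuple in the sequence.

[3,t,44,Uranus]

First value: alternating steps +1, +9, +1, +9, …; -18, -17, -8, -7, 2 → 3.
Letter: letters move forward 2 places in the alphabet, so j, l, n, p, r → t.
For the third value, alternating steps +7, +6, +7, +6, …: 11, 18, 24, 31, 37 → 44.
Planet — runs through the planets Mercury→Neptune: Venus, Earth, Mars, Jupiter, Saturn → Uranus.
Putting it together: [3,t,44,Uranus].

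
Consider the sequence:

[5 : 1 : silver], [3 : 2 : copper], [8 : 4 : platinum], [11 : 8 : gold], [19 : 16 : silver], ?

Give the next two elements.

[30 : 32 : copper], [49 : 64 : platinum]

First coordinate: 5, 3, 8, 11, 19 → 30 → 49 (each term is the sum of the two before it).
Second coordinate: ×2 each step; 1, 2, 4, 8, 16 → 32 → 64.
Metal: repeats silver → copper → platinum → gold, so silver, copper, platinum, gold, silver → copper → platinum.
So the next two elements are [30 : 32 : copper] and [49 : 64 : platinum].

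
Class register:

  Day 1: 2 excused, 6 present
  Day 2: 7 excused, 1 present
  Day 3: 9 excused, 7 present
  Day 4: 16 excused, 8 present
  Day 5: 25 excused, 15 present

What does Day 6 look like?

41 excused, 23 present

Excused: 2, 7, 9, 16, 25 → 41 (each term is the sum of the two before it).
Present — each term is the sum of the two before it: 6, 1, 7, 8, 15 → 23.
Combining the parts gives 41 excused, 23 present.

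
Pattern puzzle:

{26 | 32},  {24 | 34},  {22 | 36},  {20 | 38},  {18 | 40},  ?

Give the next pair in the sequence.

First part goes 26, 24, 22, 20, 18 → 16 (−2 each step).
Second part: together with the first part always sums to 58, so 32, 34, 36, 38, 40 → 42.
Putting it together: {16 | 42}.

{16 | 42}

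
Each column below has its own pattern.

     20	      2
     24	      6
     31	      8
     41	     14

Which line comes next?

54  22

First component: differences are 4, 7, 10, … (increasing by 3 each time); 20, 24, 31, 41 → 54.
Second component: each term is the sum of the two before it; 2, 6, 8, 14 → 22.
So the next line is 54  22.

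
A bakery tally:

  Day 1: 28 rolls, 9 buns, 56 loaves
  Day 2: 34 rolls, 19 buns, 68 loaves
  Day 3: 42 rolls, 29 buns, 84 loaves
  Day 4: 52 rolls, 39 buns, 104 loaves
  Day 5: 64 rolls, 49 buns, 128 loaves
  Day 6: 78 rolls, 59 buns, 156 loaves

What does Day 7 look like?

Rolls — differences are 6, 8, 10, … (increasing by 2 each time): 28, 34, 42, 52, 64, 78 → 94.
Buns — +10 each step: 9, 19, 29, 39, 49, 59 → 69.
Loaves goes 56, 68, 84, 104, 128, 156 → 188 (always 2 × the rolls).
So the next line is 94 rolls, 69 buns, 188 loaves.

94 rolls, 69 buns, 188 loaves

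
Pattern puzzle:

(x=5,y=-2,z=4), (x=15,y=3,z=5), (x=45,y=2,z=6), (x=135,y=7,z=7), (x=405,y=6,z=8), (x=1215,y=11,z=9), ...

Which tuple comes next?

X — ×3 each step: 5, 15, 45, 135, 405, 1215 → 3645.
Y: alternating steps +5, −1, +5, −1, …, so -2, 3, 2, 7, 6, 11 → 10.
Z: +1 each step; 4, 5, 6, 7, 8, 9 → 10.
Putting it together: (x=3645,y=10,z=10).

(x=3645,y=10,z=10)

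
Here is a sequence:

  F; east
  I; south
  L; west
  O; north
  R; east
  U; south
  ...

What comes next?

X; west

Letter: F, I, L, O, R, U → X (letters move forward 3 places in the alphabet).
Direction goes east, south, west, north, east, south → west (repeats east → south → west → north).
So the next tuple is X; west.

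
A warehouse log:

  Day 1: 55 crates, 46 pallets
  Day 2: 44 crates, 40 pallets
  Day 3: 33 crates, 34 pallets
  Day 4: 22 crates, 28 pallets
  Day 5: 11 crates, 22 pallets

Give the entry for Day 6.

0 crates, 16 pallets

Crates: −11 each step; 55, 44, 33, 22, 11 → 0.
Pallets — −6 each step: 46, 40, 34, 28, 22 → 16.
Combining the parts gives 0 crates, 16 pallets.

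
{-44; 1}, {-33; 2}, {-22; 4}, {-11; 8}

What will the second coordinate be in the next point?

16

Second coordinate goes 1, 2, 4, 8 → 16 (×2 each step).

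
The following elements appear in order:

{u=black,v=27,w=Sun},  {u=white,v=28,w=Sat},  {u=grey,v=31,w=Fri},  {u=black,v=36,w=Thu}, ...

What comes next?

U: repeats black → white → grey, so black, white, grey, black → white.
V: differences are 1, 3, 5, … (increasing by 2 each time); 27, 28, 31, 36 → 43.
W: Sun, Sat, Fri, Thu → Wed (runs backward through the weekdays Mon→Sun).
Putting it together: {u=white,v=43,w=Wed}.

{u=white,v=43,w=Wed}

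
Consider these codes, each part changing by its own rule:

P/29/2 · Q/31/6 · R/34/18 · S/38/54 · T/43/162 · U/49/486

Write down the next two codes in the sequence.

V/56/1458, W/64/4374

Letter goes P, Q, R, S, T, U → V → W (letters move forward 1 place in the alphabet).
Second component goes 29, 31, 34, 38, 43, 49 → 56 → 64 (differences are 2, 3, 4, … (increasing by 1 each time)).
Third component goes 2, 6, 18, 54, 162, 486 → 1458 → 4374 (×3 each step).
Putting the parts together: V/56/1458 and then W/64/4374.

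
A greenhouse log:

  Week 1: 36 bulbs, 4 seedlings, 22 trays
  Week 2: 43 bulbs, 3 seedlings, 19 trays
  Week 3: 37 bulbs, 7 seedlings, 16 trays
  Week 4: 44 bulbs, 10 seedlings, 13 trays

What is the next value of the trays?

10

Bulbs: 36, 43, 37, 44 → 38 (alternating steps +7, −6, +7, −6, …).
Seedlings: 4, 3, 7, 10 → 17 (each term is the sum of the two before it).
Trays goes 22, 19, 16, 13 → 10 (−3 each step).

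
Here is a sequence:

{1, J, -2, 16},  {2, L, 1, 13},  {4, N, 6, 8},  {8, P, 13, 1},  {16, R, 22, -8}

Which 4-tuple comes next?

{32, T, 33, -19}

First slot: ×2 each step; 1, 2, 4, 8, 16 → 32.
Letter: letters move forward 2 places in the alphabet, so J, L, N, P, R → T.
For the third slot, differences are 3, 5, 7, … (increasing by 2 each time): -2, 1, 6, 13, 22 → 33.
For the fourth slot, together with the third slot always sums to 14: 16, 13, 8, 1, -8 → -19.
Putting it together: {32, T, 33, -19}.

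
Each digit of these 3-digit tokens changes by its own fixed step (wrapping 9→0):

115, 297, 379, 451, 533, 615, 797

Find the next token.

879

First digit: 1, 2, 3, 4, 5, 6, 7 → 8 (+1 each step, mod 10).
For the second digit, −2 each step, mod 10: 1, 9, 7, 5, 3, 1, 9 → 7.
For the third digit, +2 each step, mod 10: 5, 7, 9, 1, 3, 5, 7 → 9.
Putting it together: 879.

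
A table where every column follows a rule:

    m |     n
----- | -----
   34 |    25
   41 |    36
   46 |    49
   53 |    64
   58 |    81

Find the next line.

65  100

Column m goes 34, 41, 46, 53, 58 → 65 (alternating steps +7, +5, +7, +5, …).
Column n: perfect squares: 5², 6², 7², …; 25, 36, 49, 64, 81 → 100.
Combining the parts gives 65  100.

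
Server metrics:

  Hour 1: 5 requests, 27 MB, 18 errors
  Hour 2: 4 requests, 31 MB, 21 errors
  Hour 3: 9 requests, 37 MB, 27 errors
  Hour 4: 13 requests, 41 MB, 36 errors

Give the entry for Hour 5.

22 requests, 47 MB, 48 errors

For the requests, each term is the sum of the two before it: 5, 4, 9, 13 → 22.
For the MB, alternating steps +4, +6, +4, +6, …: 27, 31, 37, 41 → 47.
For the errors, differences are 3, 6, 9, … (increasing by 3 each time): 18, 21, 27, 36 → 48.
Putting it together: 22 requests, 47 MB, 48 errors.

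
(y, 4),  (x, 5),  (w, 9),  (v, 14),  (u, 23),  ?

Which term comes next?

Letter — letters move back 1 place in the alphabet: y, x, w, v, u → t.
Second entry: each term is the sum of the two before it, so 4, 5, 9, 14, 23 → 37.
Putting it together: (t, 37).

(t, 37)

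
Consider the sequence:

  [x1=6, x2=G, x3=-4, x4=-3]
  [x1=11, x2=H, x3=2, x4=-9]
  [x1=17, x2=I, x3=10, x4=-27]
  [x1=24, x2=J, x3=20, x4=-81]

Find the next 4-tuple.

[x1=32, x2=K, x3=32, x4=-243]

X1: differences are 5, 6, 7, … (increasing by 1 each time), so 6, 11, 17, 24 → 32.
X2: letters move forward 1 place in the alphabet, so G, H, I, J → K.
X3 — differences are 6, 8, 10, … (increasing by 2 each time): -4, 2, 10, 20 → 32.
X4: ×3 each step; -3, -9, -27, -81 → -243.
Combining the parts gives [x1=32, x2=K, x3=32, x4=-243].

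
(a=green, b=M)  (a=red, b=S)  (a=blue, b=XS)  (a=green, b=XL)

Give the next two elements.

(a=red, b=L), (a=blue, b=M)

For the a, repeats green → red → blue: green, red, blue, green → red → blue.
B goes M, S, XS, XL → L → M (runs backward through clothing sizes XS→XL).
So the next two elements are (a=red, b=L) and (a=blue, b=M).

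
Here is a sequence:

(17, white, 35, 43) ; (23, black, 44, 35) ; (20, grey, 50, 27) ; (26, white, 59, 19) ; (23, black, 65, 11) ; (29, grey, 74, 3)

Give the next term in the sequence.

First slot goes 17, 23, 20, 26, 23, 29 → 26 (alternating steps +6, −3, +6, −3, …).
For the shade, repeats white → black → grey: white, black, grey, white, black, grey → white.
Third slot: alternating steps +9, +6, +9, +6, …, so 35, 44, 50, 59, 65, 74 → 80.
Fourth slot: −8 each step, so 43, 35, 27, 19, 11, 3 → -5.
Putting it together: (26, white, 80, -5).

(26, white, 80, -5)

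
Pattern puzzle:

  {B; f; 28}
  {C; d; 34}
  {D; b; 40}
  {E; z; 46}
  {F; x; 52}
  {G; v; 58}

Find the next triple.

First letter: B, C, D, E, F, G → H (letters move forward 1 place in the alphabet).
Second letter: letters move back 2 places in the alphabet, wrapping A→Z, so f, d, b, z, x, v → t.
Third coordinate: +6 each step; 28, 34, 40, 46, 52, 58 → 64.
Combining the parts gives {H; t; 64}.

{H; t; 64}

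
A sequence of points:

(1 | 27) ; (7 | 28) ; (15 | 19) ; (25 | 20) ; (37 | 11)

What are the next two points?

(51 | 12), (67 | 3)

First component: differences are 6, 8, 10, … (increasing by 2 each time), so 1, 7, 15, 25, 37 → 51 → 67.
Second component: 27, 28, 19, 20, 11 → 12 → 3 (alternating steps +1, −9, +1, −9, …).
So the next two points are (51 | 12) and (67 | 3).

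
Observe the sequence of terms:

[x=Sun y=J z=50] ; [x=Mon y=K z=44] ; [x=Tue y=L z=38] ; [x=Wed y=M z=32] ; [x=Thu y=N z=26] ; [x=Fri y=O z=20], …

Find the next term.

[x=Sat y=P z=14]

X: Sun, Mon, Tue, Wed, Thu, Fri → Sat (runs through the weekdays Mon→Sun).
Y goes J, K, L, M, N, O → P (letters move forward 1 place in the alphabet).
For the z, −6 each step: 50, 44, 38, 32, 26, 20 → 14.
Putting it together: [x=Sat y=P z=14].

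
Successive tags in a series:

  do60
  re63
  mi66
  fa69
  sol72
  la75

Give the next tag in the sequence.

Note: do, re, mi, fa, sol, la → ti (runs through the solfège scale do→ti).
Second component: +3 each step; 60, 63, 66, 69, 72, 75 → 78.
So the next tag is ti78.

ti78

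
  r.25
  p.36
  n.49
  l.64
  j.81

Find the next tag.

Letter: r, p, n, l, j → h (letters move back 2 places in the alphabet).
Second component: perfect squares: 5², 6², 7², …, so 25, 36, 49, 64, 81 → 100.
So the next tag is h.100.

h.100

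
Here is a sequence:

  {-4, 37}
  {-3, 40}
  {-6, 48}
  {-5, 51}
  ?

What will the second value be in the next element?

Second value: 37, 40, 48, 51 → 59 (alternating steps +3, +8, +3, +8, …).

59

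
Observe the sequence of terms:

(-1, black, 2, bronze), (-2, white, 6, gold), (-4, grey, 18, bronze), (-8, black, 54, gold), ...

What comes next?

(-16, white, 162, bronze)

First component: ×2 each step, so -1, -2, -4, -8 → -16.
Shade: black, white, grey, black → white (repeats black → white → grey).
Third component goes 2, 6, 18, 54 → 162 (×3 each step).
Rank: alternates bronze ↔ gold; bronze, gold, bronze, gold → bronze.
Putting it together: (-16, white, 162, bronze).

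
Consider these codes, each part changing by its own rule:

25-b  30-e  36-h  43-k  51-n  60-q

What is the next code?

70-t

First component: differences are 5, 6, 7, … (increasing by 1 each time), so 25, 30, 36, 43, 51, 60 → 70.
Letter goes b, e, h, k, n, q → t (letters move forward 3 places in the alphabet).
So the next code is 70-t.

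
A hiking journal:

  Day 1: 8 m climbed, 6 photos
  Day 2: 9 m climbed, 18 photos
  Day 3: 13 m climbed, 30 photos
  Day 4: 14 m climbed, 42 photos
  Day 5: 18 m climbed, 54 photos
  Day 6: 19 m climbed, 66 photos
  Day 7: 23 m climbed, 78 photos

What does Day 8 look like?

24 m climbed, 90 photos

M climbed: alternating steps +1, +4, +1, +4, …; 8, 9, 13, 14, 18, 19, 23 → 24.
Photos: +12 each step; 6, 18, 30, 42, 54, 66, 78 → 90.
Putting it together: 24 m climbed, 90 photos.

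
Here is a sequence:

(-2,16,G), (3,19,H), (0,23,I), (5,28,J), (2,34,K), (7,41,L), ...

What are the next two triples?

(4,49,M), (9,58,N)

First coordinate: alternating steps +5, −3, +5, −3, …, so -2, 3, 0, 5, 2, 7 → 4 → 9.
Second coordinate: differences are 3, 4, 5, … (increasing by 1 each time), so 16, 19, 23, 28, 34, 41 → 49 → 58.
Letter: letters move forward 1 place in the alphabet, so G, H, I, J, K, L → M → N.
Putting the parts together: (4,49,M) and then (9,58,N).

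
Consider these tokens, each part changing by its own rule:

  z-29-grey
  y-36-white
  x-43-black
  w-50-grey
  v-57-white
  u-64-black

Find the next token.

t-71-grey

For the letter, letters move back 1 place in the alphabet: z, y, x, w, v, u → t.
Second component goes 29, 36, 43, 50, 57, 64 → 71 (+7 each step).
For the shade, repeats grey → white → black: grey, white, black, grey, white, black → grey.
So the next token is t-71-grey.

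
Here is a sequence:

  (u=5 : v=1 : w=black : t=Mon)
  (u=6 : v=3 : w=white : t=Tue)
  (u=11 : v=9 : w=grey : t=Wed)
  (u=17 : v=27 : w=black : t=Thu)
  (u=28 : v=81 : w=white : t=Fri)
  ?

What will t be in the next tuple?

T: runs through the weekdays Mon→Sun; Mon, Tue, Wed, Thu, Fri → Sat.

Sat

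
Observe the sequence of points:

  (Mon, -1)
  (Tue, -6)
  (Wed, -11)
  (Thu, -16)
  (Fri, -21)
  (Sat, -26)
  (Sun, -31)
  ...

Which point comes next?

Day: Mon, Tue, Wed, Thu, Fri, Sat, Sun → Mon (runs through the weekdays Mon→Sun).
Second part: -1, -6, -11, -16, -21, -26, -31 → -36 (−5 each step).
Combining the parts gives (Mon, -36).

(Mon, -36)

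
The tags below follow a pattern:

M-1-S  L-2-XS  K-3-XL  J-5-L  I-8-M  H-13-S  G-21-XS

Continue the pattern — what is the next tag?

Letter: M, L, K, J, I, H, G → F (letters move back 1 place in the alphabet).
Second component: each term is the sum of the two before it; 1, 2, 3, 5, 8, 13, 21 → 34.
Size: S, XS, XL, L, M, S, XS → XL (repeats S → XS → XL → L → M).
Combining the parts gives F-34-XL.

F-34-XL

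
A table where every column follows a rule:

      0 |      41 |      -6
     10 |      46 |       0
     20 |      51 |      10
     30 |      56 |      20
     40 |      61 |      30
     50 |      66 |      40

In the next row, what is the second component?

71

Second component: 41, 46, 51, 56, 61, 66 → 71 (+5 each step).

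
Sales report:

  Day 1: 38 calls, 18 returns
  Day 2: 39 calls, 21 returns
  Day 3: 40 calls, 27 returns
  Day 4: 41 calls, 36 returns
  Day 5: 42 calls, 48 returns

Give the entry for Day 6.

Calls: 38, 39, 40, 41, 42 → 43 (+1 each step).
For the returns, differences are 3, 6, 9, … (increasing by 3 each time): 18, 21, 27, 36, 48 → 63.
Combining the parts gives 43 calls, 63 returns.

43 calls, 63 returns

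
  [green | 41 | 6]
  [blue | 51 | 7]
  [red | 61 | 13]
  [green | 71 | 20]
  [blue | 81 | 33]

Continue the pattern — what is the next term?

Colour goes green, blue, red, green, blue → red (repeats green → blue → red).
For the second slot, +10 each step: 41, 51, 61, 71, 81 → 91.
Third slot goes 6, 7, 13, 20, 33 → 53 (each term is the sum of the two before it).
So the next term is [red | 91 | 53].

[red | 91 | 53]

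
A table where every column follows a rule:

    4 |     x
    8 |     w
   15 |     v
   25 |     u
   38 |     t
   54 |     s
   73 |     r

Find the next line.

95  q

First component goes 4, 8, 15, 25, 38, 54, 73 → 95 (differences are 4, 7, 10, … (increasing by 3 each time)).
Letter goes x, w, v, u, t, s, r → q (letters move back 1 place in the alphabet).
Combining the parts gives 95  q.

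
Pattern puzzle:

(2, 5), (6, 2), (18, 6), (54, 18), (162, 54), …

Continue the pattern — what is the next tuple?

(486, 162)

First part goes 2, 6, 18, 54, 162 → 486 (×3 each step).
Second part: always the previous value of the first part, so 5, 2, 6, 18, 54 → 162.
So the next tuple is (486, 162).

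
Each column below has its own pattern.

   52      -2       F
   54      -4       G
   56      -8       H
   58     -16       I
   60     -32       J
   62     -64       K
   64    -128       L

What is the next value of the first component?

66

First component — +2 each step: 52, 54, 56, 58, 60, 62, 64 → 66.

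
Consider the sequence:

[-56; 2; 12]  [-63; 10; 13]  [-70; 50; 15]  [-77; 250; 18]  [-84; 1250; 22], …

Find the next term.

[-91; 6250; 27]

First part goes -56, -63, -70, -77, -84 → -91 (−7 each step).
Second part: ×5 each step; 2, 10, 50, 250, 1250 → 6250.
Third part: differences are 1, 2, 3, … (increasing by 1 each time), so 12, 13, 15, 18, 22 → 27.
So the next term is [-91; 6250; 27].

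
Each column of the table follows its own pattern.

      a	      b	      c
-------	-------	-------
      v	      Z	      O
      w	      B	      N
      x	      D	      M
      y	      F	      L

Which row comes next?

z  H  K

Column a: v, w, x, y → z (letters move forward 1 place in the alphabet).
Column b: Z, B, D, F → H (letters move forward 2 places in the alphabet, wrapping Z→A).
Column c: O, N, M, L → K (letters move back 1 place in the alphabet).
Combining the parts gives z  H  K.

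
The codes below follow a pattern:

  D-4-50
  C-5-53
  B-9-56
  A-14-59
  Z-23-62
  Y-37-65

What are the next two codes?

X-60-68 then W-97-71

For the letter, letters move back 1 place in the alphabet, wrapping A→Z: D, C, B, A, Z, Y → X → W.
Second component — each term is the sum of the two before it: 4, 5, 9, 14, 23, 37 → 60 → 97.
Third component — +3 each step: 50, 53, 56, 59, 62, 65 → 68 → 71.
So the next two codes are X-60-68 and W-97-71.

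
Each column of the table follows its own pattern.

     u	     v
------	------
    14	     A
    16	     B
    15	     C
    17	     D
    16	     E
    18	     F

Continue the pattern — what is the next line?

Column u — alternating steps +2, −1, +2, −1, …: 14, 16, 15, 17, 16, 18 → 17.
Column v — letters move forward 1 place in the alphabet: A, B, C, D, E, F → G.
Putting it together: 17  G.

17  G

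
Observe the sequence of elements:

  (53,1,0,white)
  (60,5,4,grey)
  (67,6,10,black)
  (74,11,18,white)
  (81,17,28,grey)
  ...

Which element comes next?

(88,28,40,black)

First entry: +7 each step, so 53, 60, 67, 74, 81 → 88.
Second entry: 1, 5, 6, 11, 17 → 28 (each term is the sum of the two before it).
Third entry: differences are 4, 6, 8, … (increasing by 2 each time), so 0, 4, 10, 18, 28 → 40.
Shade: repeats white → grey → black, so white, grey, black, white, grey → black.
Putting it together: (88,28,40,black).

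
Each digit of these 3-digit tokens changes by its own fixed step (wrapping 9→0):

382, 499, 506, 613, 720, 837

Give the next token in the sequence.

944

First digit: +1 each step, mod 10; 3, 4, 5, 6, 7, 8 → 9.
Second digit goes 8, 9, 0, 1, 2, 3 → 4 (+1 each step, mod 10).
Third digit: −3 each step, mod 10, so 2, 9, 6, 3, 0, 7 → 4.
Combining the parts gives 944.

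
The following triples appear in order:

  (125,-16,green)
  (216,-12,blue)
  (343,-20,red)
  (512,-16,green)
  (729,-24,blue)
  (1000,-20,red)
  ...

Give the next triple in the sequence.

For the first slot, perfect cubes: 5³, 6³, 7³, …: 125, 216, 343, 512, 729, 1000 → 1331.
Second slot: alternating steps +4, −8, +4, −8, …; -16, -12, -20, -16, -24, -20 → -28.
Colour — repeats green → blue → red: green, blue, red, green, blue, red → green.
So the next triple is (1331,-28,green).

(1331,-28,green)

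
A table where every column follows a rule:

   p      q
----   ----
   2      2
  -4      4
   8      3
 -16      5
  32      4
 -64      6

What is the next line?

128  5

Column p — ×(-2) each step: 2, -4, 8, -16, 32, -64 → 128.
Column q: alternating steps +2, −1, +2, −1, …, so 2, 4, 3, 5, 4, 6 → 5.
Putting it together: 128  5.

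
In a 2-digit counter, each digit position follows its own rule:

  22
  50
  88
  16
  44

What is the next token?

72

First digit: +3 each step, mod 10, so 2, 5, 8, 1, 4 → 7.
Second digit: −2 each step, mod 10; 2, 0, 8, 6, 4 → 2.
Putting it together: 72.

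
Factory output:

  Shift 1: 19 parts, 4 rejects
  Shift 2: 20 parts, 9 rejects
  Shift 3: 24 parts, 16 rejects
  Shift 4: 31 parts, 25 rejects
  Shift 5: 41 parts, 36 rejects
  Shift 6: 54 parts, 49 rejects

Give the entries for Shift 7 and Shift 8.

Parts goes 19, 20, 24, 31, 41, 54 → 70 → 89 (differences are 1, 4, 7, … (increasing by 3 each time)).
For the rejects, perfect squares: 2², 3², 4², …: 4, 9, 16, 25, 36, 49 → 64 → 81.
Putting the parts together: 70 parts, 64 rejects and then 89 parts, 81 rejects.

70 parts, 64 rejects; 89 parts, 81 rejects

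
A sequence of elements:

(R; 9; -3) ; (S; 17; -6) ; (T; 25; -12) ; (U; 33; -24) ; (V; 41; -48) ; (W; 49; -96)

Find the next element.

(X; 57; -192)

Letter: letters move forward 1 place in the alphabet, so R, S, T, U, V, W → X.
Second value: +8 each step; 9, 17, 25, 33, 41, 49 → 57.
Third value: ×2 each step, so -3, -6, -12, -24, -48, -96 → -192.
So the next element is (X; 57; -192).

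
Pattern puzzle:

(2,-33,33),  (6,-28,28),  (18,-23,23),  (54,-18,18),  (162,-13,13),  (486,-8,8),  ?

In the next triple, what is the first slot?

First slot — ×3 each step: 2, 6, 18, 54, 162, 486 → 1458.

1458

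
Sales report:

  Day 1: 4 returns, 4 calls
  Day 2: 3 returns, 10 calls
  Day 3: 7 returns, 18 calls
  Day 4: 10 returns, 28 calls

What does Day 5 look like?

17 returns, 40 calls

Returns goes 4, 3, 7, 10 → 17 (each term is the sum of the two before it).
Calls: differences are 6, 8, 10, … (increasing by 2 each time); 4, 10, 18, 28 → 40.
Putting it together: 17 returns, 40 calls.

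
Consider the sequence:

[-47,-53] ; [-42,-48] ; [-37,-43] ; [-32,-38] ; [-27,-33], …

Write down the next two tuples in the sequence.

[-22,-28], [-17,-23]

First slot: +5 each step, so -47, -42, -37, -32, -27 → -22 → -17.
Second slot: always 6 less than the first slot, so -53, -48, -43, -38, -33 → -28 → -23.
So the next two tuples are [-22,-28] and [-17,-23].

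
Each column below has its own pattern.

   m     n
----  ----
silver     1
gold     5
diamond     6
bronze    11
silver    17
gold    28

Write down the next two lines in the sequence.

diamond  45; bronze  73

Column m: repeats silver → gold → diamond → bronze; silver, gold, diamond, bronze, silver, gold → diamond → bronze.
Column n goes 1, 5, 6, 11, 17, 28 → 45 → 73 (each term is the sum of the two before it).
So the next two lines are diamond  45 and bronze  73.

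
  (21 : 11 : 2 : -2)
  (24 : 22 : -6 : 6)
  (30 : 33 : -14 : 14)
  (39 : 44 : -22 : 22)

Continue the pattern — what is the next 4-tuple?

(51 : 55 : -30 : 30)

First value goes 21, 24, 30, 39 → 51 (differences are 3, 6, 9, … (increasing by 3 each time)).
Second value: +11 each step; 11, 22, 33, 44 → 55.
For the third value, −8 each step: 2, -6, -14, -22 → -30.
Fourth value: -2, 6, 14, 22 → 30 (always the negative of the third value).
Combining the parts gives (51 : 55 : -30 : 30).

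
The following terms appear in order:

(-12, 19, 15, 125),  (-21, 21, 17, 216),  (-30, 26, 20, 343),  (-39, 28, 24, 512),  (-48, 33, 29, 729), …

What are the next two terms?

(-57, 35, 35, 1000), (-66, 40, 42, 1331)

First slot: −9 each step, so -12, -21, -30, -39, -48 → -57 → -66.
Second slot goes 19, 21, 26, 28, 33 → 35 → 40 (alternating steps +2, +5, +2, +5, …).
Third slot: differences are 2, 3, 4, … (increasing by 1 each time), so 15, 17, 20, 24, 29 → 35 → 42.
Fourth slot — perfect cubes: 5³, 6³, 7³, …: 125, 216, 343, 512, 729 → 1000 → 1331.
So the next two terms are (-57, 35, 35, 1000) and (-66, 40, 42, 1331).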